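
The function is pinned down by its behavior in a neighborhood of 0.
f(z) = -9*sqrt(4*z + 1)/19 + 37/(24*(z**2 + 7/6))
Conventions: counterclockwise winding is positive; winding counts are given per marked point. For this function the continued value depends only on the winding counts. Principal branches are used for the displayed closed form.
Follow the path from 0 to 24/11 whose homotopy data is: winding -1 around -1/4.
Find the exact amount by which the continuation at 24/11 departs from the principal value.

The rational part is single-valued and drops out of the difference; each branch term changes only by its own monodromy.
(-9/19)*sqrt(1 - z/(-1/4)): winding -1 is odd, the square root flips sign, contributing -2*(-9/19)*sqrt(1 - (24/11)/(-1/4)) = -2*(-9/19)*sqrt(107/11) = (18/209)*sqrt(1177).
Summing the contributions at z = 24/11 gives (18/209)*sqrt(1177).

Continued minus principal equals (18/209)*sqrt(1177).


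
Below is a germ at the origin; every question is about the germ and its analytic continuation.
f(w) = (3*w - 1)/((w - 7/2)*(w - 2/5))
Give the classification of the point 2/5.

The point is a pole of order 1.

The denominator factor w - 2/5 vanishes at 2/5 and appears to the power 1; the numerator there equals 1/5, nonzero, and no other factor vanishes.
Hence a pole whose order is the multiplicity, 1.


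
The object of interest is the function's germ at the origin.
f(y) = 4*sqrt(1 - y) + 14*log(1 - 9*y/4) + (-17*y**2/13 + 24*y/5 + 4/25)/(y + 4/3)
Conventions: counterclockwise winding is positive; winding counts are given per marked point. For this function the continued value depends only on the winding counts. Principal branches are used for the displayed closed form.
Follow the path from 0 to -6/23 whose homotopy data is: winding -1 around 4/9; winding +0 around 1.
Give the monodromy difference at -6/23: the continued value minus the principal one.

Continued minus principal equals -(28)*pi*i.

The rational part is single-valued and drops out of the difference; each branch term changes only by its own monodromy.
(4)*sqrt(1 - y/(1)): winding +0 is even, the square root returns to the same sheet, contribution 0.
(14)*log(1 - y/(4/9)): each positive loop around 4/9 adds 2*pi*i to the log, so winding -1 contributes (14)*(-1)*2*pi*i = -(28)*pi*i.
Summing the contributions at y = -6/23 gives -(28)*pi*i.


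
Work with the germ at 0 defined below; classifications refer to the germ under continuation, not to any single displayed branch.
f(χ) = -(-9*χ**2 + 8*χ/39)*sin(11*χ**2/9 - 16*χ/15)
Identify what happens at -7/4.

There is no denominator, hence no pole anywhere.
The factor -sin(11*χ**2/9 - 16*χ/15) is entire.
So the germ continues analytically to -7/4.

The point is a regular point.


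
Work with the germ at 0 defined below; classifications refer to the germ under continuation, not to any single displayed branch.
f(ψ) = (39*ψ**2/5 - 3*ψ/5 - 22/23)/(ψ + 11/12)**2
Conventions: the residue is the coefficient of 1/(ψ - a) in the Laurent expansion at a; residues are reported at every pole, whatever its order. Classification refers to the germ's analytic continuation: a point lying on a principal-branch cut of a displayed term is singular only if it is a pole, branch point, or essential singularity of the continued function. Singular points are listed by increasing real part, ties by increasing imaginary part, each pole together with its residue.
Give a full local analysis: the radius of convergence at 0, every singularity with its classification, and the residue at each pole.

Denominator factor (ψ + 11/12)^2: pole of order 2 at -11/12, modulus 11/12.
The radius of convergence is the smallest modulus among the singular points: 11/12.
At the order-2 pole -11/12 set g(ψ) = (ψ - (-11/12))^2*f(ψ) = 39*ψ**2/5 - 3*ψ/5 - 22/23.
Order-2 pole: residue = g'(a); g'(-11/12) = -149/10, so the residue is -149/10.

Radius of convergence at 0: 11/12.
At -11/12: a pole of order 2; residue -149/10.


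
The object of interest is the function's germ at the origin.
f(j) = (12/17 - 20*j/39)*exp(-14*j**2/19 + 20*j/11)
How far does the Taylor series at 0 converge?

The radius of convergence is infinite.

The factor exp(-14*j**2/19 + 20*j/11) is entire and contributes no finite singular point.
The polynomial part has no poles.
No finite singular points: the Taylor series at 0 converges everywhere.


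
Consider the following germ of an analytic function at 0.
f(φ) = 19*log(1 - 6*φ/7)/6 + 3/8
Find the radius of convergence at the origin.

Branch term (19/6)*log(1 - φ/(7/6)): its argument vanishes at φ = 7/6, a logarithmic branch point, modulus 7/6.
The radius of convergence is the smallest modulus among the singular points: 7/6.

The radius of convergence is 7/6.


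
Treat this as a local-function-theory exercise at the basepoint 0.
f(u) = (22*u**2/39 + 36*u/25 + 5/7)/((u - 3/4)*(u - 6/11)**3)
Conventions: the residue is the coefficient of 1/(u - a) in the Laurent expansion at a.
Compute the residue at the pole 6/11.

The residue is -409213288/1658475.

At the order-3 pole 6/11 set g(u) = (u - (6/11))^3*f(u) = (22*u**2/39 + 36*u/25 + 5/7)/(u - 3/4).
Order-3 pole: residue = g''(a)/2; g''(6/11) = -818426576/1658475, so the residue is -409213288/1658475.


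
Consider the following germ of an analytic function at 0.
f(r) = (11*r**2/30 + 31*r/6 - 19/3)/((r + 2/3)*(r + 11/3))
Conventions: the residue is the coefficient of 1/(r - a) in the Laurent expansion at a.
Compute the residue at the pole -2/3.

At the order-1 pole -2/3 set g(r) = (r - (-2/3))*f(r) = (11*r**2/30 + 31*r/6 - 19/3)/(r + 11/3).
Simple pole: residue = g(a) at a = -2/3, which is -1298/405.

The residue is -1298/405.


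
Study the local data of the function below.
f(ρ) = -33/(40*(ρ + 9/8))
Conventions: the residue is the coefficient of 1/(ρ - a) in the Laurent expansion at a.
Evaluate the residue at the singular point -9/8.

At the order-1 pole -9/8 set g(ρ) = (ρ - (-9/8))*f(ρ) = -33/40.
Simple pole: residue = g(a) at a = -9/8, which is -33/40.

The residue is -33/40.


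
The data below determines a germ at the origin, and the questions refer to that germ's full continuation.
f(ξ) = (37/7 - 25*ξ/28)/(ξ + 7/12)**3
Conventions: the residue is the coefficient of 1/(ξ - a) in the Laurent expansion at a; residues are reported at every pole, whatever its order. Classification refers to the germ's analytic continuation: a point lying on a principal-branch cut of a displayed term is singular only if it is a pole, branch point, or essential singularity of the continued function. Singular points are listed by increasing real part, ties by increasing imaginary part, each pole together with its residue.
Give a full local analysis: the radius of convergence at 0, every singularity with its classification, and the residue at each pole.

Denominator factor (ξ + 7/12)^3: pole of order 3 at -7/12, modulus 7/12.
The radius of convergence is the smallest modulus among the singular points: 7/12.
At the order-3 pole -7/12 set g(ξ) = (ξ - (-7/12))^3*f(ξ) = 37/7 - 25*ξ/28.
Order-3 pole: residue = g''(a)/2; g''(-7/12) = 0, so the residue is 0.

Radius of convergence at 0: 7/12.
At -7/12: a pole of order 3; residue 0.


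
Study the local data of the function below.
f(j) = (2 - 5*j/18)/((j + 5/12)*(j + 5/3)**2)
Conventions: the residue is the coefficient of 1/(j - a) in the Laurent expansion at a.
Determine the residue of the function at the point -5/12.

At the order-1 pole -5/12 set g(j) = (j - (-5/12))*f(j) = (2 - 5*j/18)/(j + 5/3)**2.
Simple pole: residue = g(a) at a = -5/12, which is 914/675.

The residue is 914/675.


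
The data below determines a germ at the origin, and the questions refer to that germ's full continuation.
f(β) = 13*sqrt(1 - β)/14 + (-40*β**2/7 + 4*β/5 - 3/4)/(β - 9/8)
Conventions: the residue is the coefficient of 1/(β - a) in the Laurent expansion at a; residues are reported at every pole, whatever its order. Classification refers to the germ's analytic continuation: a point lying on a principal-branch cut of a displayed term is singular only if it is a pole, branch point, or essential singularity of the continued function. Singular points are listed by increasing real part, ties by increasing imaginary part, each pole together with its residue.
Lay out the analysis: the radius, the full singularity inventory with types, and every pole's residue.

Denominator factor (β - 9/8): pole of order 1 at 9/8, modulus 9/8.
Branch term (13/14)*sqrt(1 - β/(1)): its argument vanishes at β = 1, a square-root branch point, modulus 1.
The radius of convergence is the smallest modulus among the singular points: 1.
The branch term is analytic at 9/8 and contributes nothing to the residue; only the rational part matters.
At the order-1 pole 9/8 set g(β) = (β - (9/8))*(rational part) = -40*β**2/7 + 4*β/5 - 3/4.
Simple pole: residue = g(a) at a = 9/8, which is -1983/280.
List the singular points by increasing real part (a conjugate pair: the negative imaginary part first).

Radius of convergence at 0: 1.
At 1: an algebraic (square-root) branch point.
At 9/8: a pole of order 1; residue -1983/280.


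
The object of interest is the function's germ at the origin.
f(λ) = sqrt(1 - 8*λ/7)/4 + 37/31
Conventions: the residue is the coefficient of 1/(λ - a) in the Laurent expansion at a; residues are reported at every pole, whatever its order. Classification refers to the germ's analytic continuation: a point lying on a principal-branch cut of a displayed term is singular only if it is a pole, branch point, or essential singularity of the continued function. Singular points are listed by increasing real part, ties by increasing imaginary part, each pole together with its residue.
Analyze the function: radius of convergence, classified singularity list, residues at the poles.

Branch term (1/4)*sqrt(1 - λ/(7/8)): its argument vanishes at λ = 7/8, a square-root branch point, modulus 7/8.
The radius of convergence is the smallest modulus among the singular points: 7/8.

Radius of convergence at 0: 7/8.
At 7/8: an algebraic (square-root) branch point.


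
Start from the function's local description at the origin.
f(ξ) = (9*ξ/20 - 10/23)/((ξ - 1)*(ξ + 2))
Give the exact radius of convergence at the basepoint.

The radius of convergence is 1.

Denominator factor (ξ + 2): pole of order 1 at -2, modulus 2.
Denominator factor (ξ - 1): pole of order 1 at 1, modulus 1.
The radius of convergence is the smallest modulus among the singular points: 1.


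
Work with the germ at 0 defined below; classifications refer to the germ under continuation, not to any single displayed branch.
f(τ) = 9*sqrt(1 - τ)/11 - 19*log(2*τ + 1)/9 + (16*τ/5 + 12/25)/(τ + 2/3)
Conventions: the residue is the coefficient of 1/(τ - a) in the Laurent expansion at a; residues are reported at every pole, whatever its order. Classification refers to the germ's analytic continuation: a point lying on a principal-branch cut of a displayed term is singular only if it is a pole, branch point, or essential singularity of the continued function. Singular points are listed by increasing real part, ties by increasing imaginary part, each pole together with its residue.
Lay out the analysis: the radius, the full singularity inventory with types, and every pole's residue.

Radius of convergence at 0: 1/2.
At -2/3: a pole of order 1; residue -124/75.
At -1/2: a logarithmic branch point.
At 1: an algebraic (square-root) branch point.

Denominator factor (τ + 2/3): pole of order 1 at -2/3, modulus 2/3.
Branch term (-19/9)*log(1 - τ/(-1/2)): its argument vanishes at τ = -1/2, a logarithmic branch point, modulus 1/2.
Branch term (9/11)*sqrt(1 - τ/(1)): its argument vanishes at τ = 1, a square-root branch point, modulus 1.
The radius of convergence is the smallest modulus among the singular points: 1/2.
The branch terms are analytic at -2/3 and contribute nothing to the residue; only the rational part matters.
At the order-1 pole -2/3 set g(τ) = (τ - (-2/3))*(rational part) = 16*τ/5 + 12/25.
Simple pole: residue = g(a) at a = -2/3, which is -124/75.
List the singular points by increasing real part (a conjugate pair: the negative imaginary part first).


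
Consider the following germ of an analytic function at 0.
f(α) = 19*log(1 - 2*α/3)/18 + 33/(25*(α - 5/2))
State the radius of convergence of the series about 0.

The radius of convergence is 3/2.

Denominator factor (α - 5/2): pole of order 1 at 5/2, modulus 5/2.
Branch term (19/18)*log(1 - α/(3/2)): its argument vanishes at α = 3/2, a logarithmic branch point, modulus 3/2.
The radius of convergence is the smallest modulus among the singular points: 3/2.


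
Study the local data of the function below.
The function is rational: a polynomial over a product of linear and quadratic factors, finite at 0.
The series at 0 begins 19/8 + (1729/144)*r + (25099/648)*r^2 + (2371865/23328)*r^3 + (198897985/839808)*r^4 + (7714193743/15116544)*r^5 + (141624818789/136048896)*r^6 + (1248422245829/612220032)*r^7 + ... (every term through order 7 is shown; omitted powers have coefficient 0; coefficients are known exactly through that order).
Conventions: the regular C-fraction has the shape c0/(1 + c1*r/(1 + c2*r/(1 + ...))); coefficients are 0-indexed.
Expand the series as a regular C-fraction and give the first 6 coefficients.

Taylor coefficients (read off): a_0 = 19/8, a_1 = 1729/144, a_2 = 25099/648, a_3 = 2371865/23328, a_4 = 198897985/839808, a_5 = 7714193743/15116544.
c0 = a_0 = 19/8. Peel one level at a time: if S = 1 + c*r/S' with S'(0) = 1, then c is the r-coefficient of S and S' = c*r/(S - 1).
S_1 = c0/f = 1 + (-91/18)*r + (37/4)*r^2 + ...; c1 = -91/18.
S_2 = c1*r/(S_1 - 1) = 1 + (333/182)*r + (32103/16562)*r^2 + ...; c2 = 333/182.
S_3 = c2*r/(S_2 - 1) = 1 + (-3567/3367)*r + (2139/5476)*r^2 + ...; c3 = -3567/3367.
S_4 = c3*r/(S_3 - 1) = 1 + (64883/175972)*r + (6165523/22619536)*r^2 + ...; c4 = 64883/175972.
S_5 = c4*r/(S_4 - 1) = 1 + (-2506861/3391028)*r + ...; c5 = -2506861/3391028.

The regular C-fraction coefficients are [19/8, -91/18, 333/182, -3567/3367, 64883/175972, -2506861/3391028].


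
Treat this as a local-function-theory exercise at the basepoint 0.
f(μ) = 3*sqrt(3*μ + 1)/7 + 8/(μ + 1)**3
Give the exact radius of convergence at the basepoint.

The radius of convergence is 1/3.

Denominator factor (μ + 1)^3: pole of order 3 at -1, modulus 1.
Branch term (3/7)*sqrt(1 - μ/(-1/3)): its argument vanishes at μ = -1/3, a square-root branch point, modulus 1/3.
The radius of convergence is the smallest modulus among the singular points: 1/3.


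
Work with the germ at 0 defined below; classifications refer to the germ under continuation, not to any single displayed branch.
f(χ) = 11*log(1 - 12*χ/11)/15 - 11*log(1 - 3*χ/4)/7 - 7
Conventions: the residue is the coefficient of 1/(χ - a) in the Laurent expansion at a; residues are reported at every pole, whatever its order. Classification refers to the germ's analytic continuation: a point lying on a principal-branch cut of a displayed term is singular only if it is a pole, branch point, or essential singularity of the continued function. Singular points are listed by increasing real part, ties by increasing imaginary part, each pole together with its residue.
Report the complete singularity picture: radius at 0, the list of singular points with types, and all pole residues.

Branch term (11/15)*log(1 - χ/(11/12)): its argument vanishes at χ = 11/12, a logarithmic branch point, modulus 11/12.
Branch term (-11/7)*log(1 - χ/(4/3)): its argument vanishes at χ = 4/3, a logarithmic branch point, modulus 4/3.
The radius of convergence is the smallest modulus among the singular points: 11/12.
List the singular points by increasing real part (a conjugate pair: the negative imaginary part first).

Radius of convergence at 0: 11/12.
At 11/12: a logarithmic branch point.
At 4/3: a logarithmic branch point.


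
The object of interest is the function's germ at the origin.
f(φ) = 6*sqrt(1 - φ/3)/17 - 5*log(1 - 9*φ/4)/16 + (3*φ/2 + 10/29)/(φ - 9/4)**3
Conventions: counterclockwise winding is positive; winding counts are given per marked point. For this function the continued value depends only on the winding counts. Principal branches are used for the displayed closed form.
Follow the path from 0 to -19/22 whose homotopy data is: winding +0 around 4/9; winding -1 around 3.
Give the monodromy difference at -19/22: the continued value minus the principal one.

The rational part is single-valued and drops out of the difference; each branch term changes only by its own monodromy.
(6/17)*sqrt(1 - φ/(3)): winding -1 is odd, the square root flips sign, contributing -2*(6/17)*sqrt(1 - (-19/22)/(3)) = -2*(6/17)*sqrt(85/66) = -(2/187)*sqrt(5610).
(-5/16)*log(1 - φ/(4/9)): winding 0 around 4/9, so this term returns to its principal value, contribution 0.
Summing the contributions at φ = -19/22 gives -(2/187)*sqrt(5610).

Continued minus principal equals -(2/187)*sqrt(5610).


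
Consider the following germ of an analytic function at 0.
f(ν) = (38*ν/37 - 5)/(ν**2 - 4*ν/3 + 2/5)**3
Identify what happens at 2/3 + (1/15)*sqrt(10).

The denominator factor ν**2 - 4*ν/3 + 2/5 vanishes at 2/3 + (1/15)*sqrt(10) and appears to the power 3; the numerator there equals -479/111 + (38/555)*sqrt(10), nonzero, and no other factor vanishes.
Hence a pole whose order is the multiplicity, 3.

The point is a pole of order 3.


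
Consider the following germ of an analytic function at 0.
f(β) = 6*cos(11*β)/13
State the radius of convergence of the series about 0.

The radius of convergence is infinite.

The factor cos(11*β) is entire and contributes no finite singular point.
The polynomial part has no poles.
No finite singular points: the Taylor series at 0 converges everywhere.


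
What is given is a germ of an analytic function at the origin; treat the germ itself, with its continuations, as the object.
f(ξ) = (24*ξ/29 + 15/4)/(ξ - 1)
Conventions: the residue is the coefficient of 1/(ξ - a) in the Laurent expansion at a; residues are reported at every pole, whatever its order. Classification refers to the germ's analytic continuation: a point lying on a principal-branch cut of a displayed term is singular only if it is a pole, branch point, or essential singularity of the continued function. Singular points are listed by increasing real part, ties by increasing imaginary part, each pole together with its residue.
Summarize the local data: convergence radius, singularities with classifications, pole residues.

Denominator factor (ξ - 1): pole of order 1 at 1, modulus 1.
The radius of convergence is the smallest modulus among the singular points: 1.
At the order-1 pole 1 set g(ξ) = (ξ - (1))*f(ξ) = 24*ξ/29 + 15/4.
Simple pole: residue = g(a) at a = 1, which is 531/116.

Radius of convergence at 0: 1.
At 1: a pole of order 1; residue 531/116.


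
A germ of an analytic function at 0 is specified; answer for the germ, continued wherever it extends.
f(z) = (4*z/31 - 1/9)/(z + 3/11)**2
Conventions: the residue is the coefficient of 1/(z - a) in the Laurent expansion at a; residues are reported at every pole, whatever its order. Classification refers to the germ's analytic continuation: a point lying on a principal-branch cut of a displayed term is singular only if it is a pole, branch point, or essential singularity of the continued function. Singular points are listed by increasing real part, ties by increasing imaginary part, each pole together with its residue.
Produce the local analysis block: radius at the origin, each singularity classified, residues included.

Denominator factor (z + 3/11)^2: pole of order 2 at -3/11, modulus 3/11.
The radius of convergence is the smallest modulus among the singular points: 3/11.
At the order-2 pole -3/11 set g(z) = (z - (-3/11))^2*f(z) = 4*z/31 - 1/9.
Order-2 pole: residue = g'(a); g'(-3/11) = 4/31, so the residue is 4/31.

Radius of convergence at 0: 3/11.
At -3/11: a pole of order 2; residue 4/31.


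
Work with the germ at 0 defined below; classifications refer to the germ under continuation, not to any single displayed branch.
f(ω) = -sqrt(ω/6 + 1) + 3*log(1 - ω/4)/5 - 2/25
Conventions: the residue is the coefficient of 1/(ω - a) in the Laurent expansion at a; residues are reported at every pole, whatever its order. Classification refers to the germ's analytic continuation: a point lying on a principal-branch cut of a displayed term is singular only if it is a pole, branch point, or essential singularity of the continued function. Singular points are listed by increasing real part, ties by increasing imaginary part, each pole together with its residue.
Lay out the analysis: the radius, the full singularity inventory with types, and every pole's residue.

Branch term (-1)*sqrt(1 - ω/(-6)): its argument vanishes at ω = -6, a square-root branch point, modulus 6.
Branch term (3/5)*log(1 - ω/(4)): its argument vanishes at ω = 4, a logarithmic branch point, modulus 4.
The radius of convergence is the smallest modulus among the singular points: 4.
List the singular points by increasing real part (a conjugate pair: the negative imaginary part first).

Radius of convergence at 0: 4.
At -6: an algebraic (square-root) branch point.
At 4: a logarithmic branch point.


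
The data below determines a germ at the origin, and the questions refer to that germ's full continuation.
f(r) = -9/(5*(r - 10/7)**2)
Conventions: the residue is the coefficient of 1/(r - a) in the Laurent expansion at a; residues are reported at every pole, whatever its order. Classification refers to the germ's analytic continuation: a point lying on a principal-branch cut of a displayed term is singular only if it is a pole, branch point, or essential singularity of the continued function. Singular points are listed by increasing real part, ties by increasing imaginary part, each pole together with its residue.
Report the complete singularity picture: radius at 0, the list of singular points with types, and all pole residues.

Radius of convergence at 0: 10/7.
At 10/7: a pole of order 2; residue 0.

Denominator factor (r - 10/7)^2: pole of order 2 at 10/7, modulus 10/7.
The radius of convergence is the smallest modulus among the singular points: 10/7.
At the order-2 pole 10/7 set g(r) = (r - (10/7))^2*f(r) = -9/5.
Order-2 pole: residue = g'(a); g'(10/7) = 0, so the residue is 0.


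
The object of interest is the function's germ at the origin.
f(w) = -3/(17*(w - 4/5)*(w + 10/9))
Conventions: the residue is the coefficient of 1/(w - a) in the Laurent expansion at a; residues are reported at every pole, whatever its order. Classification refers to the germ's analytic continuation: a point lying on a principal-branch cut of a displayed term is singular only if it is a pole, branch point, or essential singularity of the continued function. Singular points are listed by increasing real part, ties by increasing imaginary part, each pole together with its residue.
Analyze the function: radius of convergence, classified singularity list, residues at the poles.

Denominator factor (w - 4/5): pole of order 1 at 4/5, modulus 4/5.
Denominator factor (w + 10/9): pole of order 1 at -10/9, modulus 10/9.
The radius of convergence is the smallest modulus among the singular points: 4/5.
At the order-1 pole -10/9 set g(w) = (w - (-10/9))*f(w) = -3/(17*(w - 4/5)).
Simple pole: residue = g(a) at a = -10/9, which is 135/1462.
At the order-1 pole 4/5 set g(w) = (w - (4/5))*f(w) = -3/(17*(w + 10/9)).
Simple pole: residue = g(a) at a = 4/5, which is -135/1462.
List the singular points by increasing real part (a conjugate pair: the negative imaginary part first).

Radius of convergence at 0: 4/5.
At -10/9: a pole of order 1; residue 135/1462.
At 4/5: a pole of order 1; residue -135/1462.


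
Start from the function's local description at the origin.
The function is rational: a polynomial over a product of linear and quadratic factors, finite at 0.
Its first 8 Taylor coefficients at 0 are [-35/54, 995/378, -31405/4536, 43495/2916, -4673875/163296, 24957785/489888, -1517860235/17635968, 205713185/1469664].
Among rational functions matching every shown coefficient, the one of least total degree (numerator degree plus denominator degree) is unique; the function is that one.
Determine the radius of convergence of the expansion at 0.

The radius of convergence is 3/4.

No rational of total degree below 5 reproduces all 8 coefficients; solving the [1/4] Pade equations on them gives f(η) = (-η/7 - 21/40)/((η + 3/4)**2*(η + 6/5)**2), whose expansion matches every shown term.
Denominator factor (η + 3/4)^2: pole of order 2 at -3/4, modulus 3/4.
Denominator factor (η + 6/5)^2: pole of order 2 at -6/5, modulus 6/5.
The radius of convergence is the smallest modulus among the singular points: 3/4.


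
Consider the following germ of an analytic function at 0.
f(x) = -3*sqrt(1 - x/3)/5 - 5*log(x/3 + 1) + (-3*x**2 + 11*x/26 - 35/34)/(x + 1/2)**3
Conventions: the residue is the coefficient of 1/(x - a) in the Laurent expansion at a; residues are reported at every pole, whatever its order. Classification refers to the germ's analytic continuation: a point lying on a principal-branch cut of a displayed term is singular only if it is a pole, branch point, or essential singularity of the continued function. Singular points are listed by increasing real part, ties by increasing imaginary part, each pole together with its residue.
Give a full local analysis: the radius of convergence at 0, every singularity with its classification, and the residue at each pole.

Denominator factor (x + 1/2)^3: pole of order 3 at -1/2, modulus 1/2.
Branch term (-5)*log(1 - x/(-3)): its argument vanishes at x = -3, a logarithmic branch point, modulus 3.
Branch term (-3/5)*sqrt(1 - x/(3)): its argument vanishes at x = 3, a square-root branch point, modulus 3.
The radius of convergence is the smallest modulus among the singular points: 1/2.
The branch terms are analytic at -1/2 and contribute nothing to the residue; only the rational part matters.
At the order-3 pole -1/2 set g(x) = (x - (-1/2))^3*(rational part) = -3*x**2 + 11*x/26 - 35/34.
Order-3 pole: residue = g''(a)/2; g''(-1/2) = -6, so the residue is -3.
List the singular points by increasing real part (a conjugate pair: the negative imaginary part first).

Radius of convergence at 0: 1/2.
At -3: a logarithmic branch point.
At -1/2: a pole of order 3; residue -3.
At 3: an algebraic (square-root) branch point.


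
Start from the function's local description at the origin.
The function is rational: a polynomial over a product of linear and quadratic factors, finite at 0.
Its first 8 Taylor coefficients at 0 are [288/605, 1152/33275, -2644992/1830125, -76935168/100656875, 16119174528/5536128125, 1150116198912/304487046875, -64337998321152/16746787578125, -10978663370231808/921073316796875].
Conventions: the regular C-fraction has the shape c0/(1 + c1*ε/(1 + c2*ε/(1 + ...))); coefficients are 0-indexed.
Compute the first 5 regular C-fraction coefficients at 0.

The regular C-fraction coefficients are [288/605, -4/55, 460/11, -53384/1265, -472681/24556640].

Taylor coefficients (read off): a_0 = 288/605, a_1 = 1152/33275, a_2 = -2644992/1830125, a_3 = -76935168/100656875, a_4 = 16119174528/5536128125.
c0 = a_0 = 288/605. Peel one level at a time: if S = 1 + c*ε/S' with S'(0) = 1, then c is the ε-coefficient of S and S' = c*ε/(S - 1).
S_1 = c0/f = 1 + (-4/55)*ε + (368/121)*ε^2 + ...; c1 = -4/55.
S_2 = c1*ε/(S_1 - 1) = 1 + (460/11)*ε + (213536/121)*ε^2 + ...; c2 = 460/11.
S_3 = c2*ε/(S_2 - 1) = 1 + (-53384/1265)*ε + (-42971/52900)*ε^2 + ...; c3 = -53384/1265.
S_4 = c3*ε/(S_3 - 1) = 1 + (-472681/24556640)*ε + ...; c4 = -472681/24556640.


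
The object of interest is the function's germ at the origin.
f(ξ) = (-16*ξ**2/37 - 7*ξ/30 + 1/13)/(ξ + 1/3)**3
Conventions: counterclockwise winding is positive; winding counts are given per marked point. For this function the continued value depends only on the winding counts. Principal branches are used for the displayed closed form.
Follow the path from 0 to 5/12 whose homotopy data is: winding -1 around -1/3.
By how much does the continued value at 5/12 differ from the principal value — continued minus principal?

The function is rational, hence single-valued: continuing it around any pole returns the same value, so the difference is 0.

Continued minus principal equals 0.


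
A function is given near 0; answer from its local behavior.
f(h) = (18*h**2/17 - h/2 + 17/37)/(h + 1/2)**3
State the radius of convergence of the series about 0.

Denominator factor (h + 1/2)^3: pole of order 3 at -1/2, modulus 1/2.
The radius of convergence is the smallest modulus among the singular points: 1/2.

The radius of convergence is 1/2.


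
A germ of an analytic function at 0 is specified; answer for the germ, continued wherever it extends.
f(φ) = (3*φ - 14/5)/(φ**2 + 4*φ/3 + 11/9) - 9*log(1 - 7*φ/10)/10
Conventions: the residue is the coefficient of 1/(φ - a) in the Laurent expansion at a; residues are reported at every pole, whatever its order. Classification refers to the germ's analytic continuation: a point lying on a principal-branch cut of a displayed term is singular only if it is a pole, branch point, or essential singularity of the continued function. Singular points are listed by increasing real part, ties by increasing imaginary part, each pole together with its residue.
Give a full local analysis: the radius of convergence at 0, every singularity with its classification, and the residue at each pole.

Denominator factor (φ**2 + 4*φ/3 + 11/9): discriminant -28/9, complex-conjugate roots (-2/3) + ((1/3)*sqrt(7))*i and (-2/3) - ((1/3)*sqrt(7))*i; poles of order 1, moduli (1/3)*sqrt(11) and (1/3)*sqrt(11).
Branch term (-9/10)*log(1 - φ/(10/7)): its argument vanishes at φ = 10/7, a logarithmic branch point, modulus 10/7.
The radius of convergence is the smallest modulus among the singular points: (1/3)*sqrt(11).
The branch term is analytic at (-2/3) - ((1/3)*sqrt(7))*i and contributes nothing to the residue; only the rational part matters.
The factor φ**2 + 4*φ/3 + 11/9 splits as (φ - a)(φ - a') with a = (-2/3) - ((1/3)*sqrt(7))*i, a' = (-2/3) + ((1/3)*sqrt(7))*i. At the order-1 pole a set g(φ) = (φ - a)*(rational part) = [3*φ - 14/5] / (φ - a').
Simple pole: residue = g(a) at a = (-2/3) - ((1/3)*sqrt(7))*i, which is (3/2) - ((36/35)*sqrt(7))*i.
The branch term is analytic at (-2/3) + ((1/3)*sqrt(7))*i and contributes nothing to the residue; only the rational part matters.
The factor φ**2 + 4*φ/3 + 11/9 splits as (φ - a)(φ - a') with a = (-2/3) + ((1/3)*sqrt(7))*i, a' = (-2/3) - ((1/3)*sqrt(7))*i. At the order-1 pole a set g(φ) = (φ - a)*(rational part) = [3*φ - 14/5] / (φ - a').
Simple pole: residue = g(a) at a = (-2/3) + ((1/3)*sqrt(7))*i, which is (3/2) + ((36/35)*sqrt(7))*i.
List the singular points by increasing real part (a conjugate pair: the negative imaginary part first).

Radius of convergence at 0: (1/3)*sqrt(11).
At (-2/3) - ((1/3)*sqrt(7))*i: a pole of order 1; residue (3/2) - ((36/35)*sqrt(7))*i.
At (-2/3) + ((1/3)*sqrt(7))*i: a pole of order 1; residue (3/2) + ((36/35)*sqrt(7))*i.
At 10/7: a logarithmic branch point.


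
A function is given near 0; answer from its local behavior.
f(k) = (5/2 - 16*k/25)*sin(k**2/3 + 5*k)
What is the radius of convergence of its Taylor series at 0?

The radius of convergence is infinite.

The factor sin(k**2/3 + 5*k) is entire and contributes no finite singular point.
The polynomial part has no poles.
No finite singular points: the Taylor series at 0 converges everywhere.


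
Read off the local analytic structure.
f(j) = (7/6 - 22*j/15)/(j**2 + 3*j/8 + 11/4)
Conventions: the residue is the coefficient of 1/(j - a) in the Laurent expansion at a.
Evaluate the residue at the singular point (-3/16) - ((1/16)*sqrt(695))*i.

The factor j**2 + 3*j/8 + 11/4 splits as (j - a)(j - a') with a = (-3/16) - ((1/16)*sqrt(695))*i, a' = (-3/16) + ((1/16)*sqrt(695))*i. At the order-1 pole a set g(j) = (j - a)*f(j) = [7/6 - 22*j/15] / (j - a').
Simple pole: residue = g(a) at a = (-3/16) - ((1/16)*sqrt(695))*i, which is (-11/15) + ((173/10425)*sqrt(695))*i.

The residue is (-11/15) + ((173/10425)*sqrt(695))*i.


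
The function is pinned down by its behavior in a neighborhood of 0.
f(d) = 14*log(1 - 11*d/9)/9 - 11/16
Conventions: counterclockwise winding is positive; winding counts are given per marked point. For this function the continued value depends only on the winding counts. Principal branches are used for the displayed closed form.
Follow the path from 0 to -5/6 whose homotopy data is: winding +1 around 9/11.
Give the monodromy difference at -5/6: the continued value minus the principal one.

The rational part is single-valued and drops out of the difference; each branch term changes only by its own monodromy.
(14/9)*log(1 - d/(9/11)): each positive loop around 9/11 adds 2*pi*i to the log, so winding +1 contributes (14/9)*(1)*2*pi*i = (28/9)*pi*i.
Summing the contributions at d = -5/6 gives (28/9)*pi*i.

Continued minus principal equals (28/9)*pi*i.


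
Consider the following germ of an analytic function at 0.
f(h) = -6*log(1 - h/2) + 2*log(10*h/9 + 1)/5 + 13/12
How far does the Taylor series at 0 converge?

The radius of convergence is 9/10.

Branch term (-6)*log(1 - h/(2)): its argument vanishes at h = 2, a logarithmic branch point, modulus 2.
Branch term (2/5)*log(1 - h/(-9/10)): its argument vanishes at h = -9/10, a logarithmic branch point, modulus 9/10.
The radius of convergence is the smallest modulus among the singular points: 9/10.


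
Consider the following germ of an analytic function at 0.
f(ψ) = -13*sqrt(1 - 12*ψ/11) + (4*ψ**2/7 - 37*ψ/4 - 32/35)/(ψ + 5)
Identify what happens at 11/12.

The point is an algebraic (square-root) branch point.

The term (-13)*sqrt(1 - ψ/(11/12)) has argument 1 - 11/12/(11/12) = 0 at 11/12: a square-root (algebraic, two-sheeted) branch point; the remaining terms are analytic or single-valued there.


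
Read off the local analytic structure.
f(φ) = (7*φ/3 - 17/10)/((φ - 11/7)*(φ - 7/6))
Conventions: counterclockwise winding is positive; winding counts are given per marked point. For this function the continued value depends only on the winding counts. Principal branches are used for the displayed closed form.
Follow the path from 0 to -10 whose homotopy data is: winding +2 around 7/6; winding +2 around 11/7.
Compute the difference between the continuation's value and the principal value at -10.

Continued minus principal equals 0.

The function is rational, hence single-valued: continuing it around any pole returns the same value, so the difference is 0.


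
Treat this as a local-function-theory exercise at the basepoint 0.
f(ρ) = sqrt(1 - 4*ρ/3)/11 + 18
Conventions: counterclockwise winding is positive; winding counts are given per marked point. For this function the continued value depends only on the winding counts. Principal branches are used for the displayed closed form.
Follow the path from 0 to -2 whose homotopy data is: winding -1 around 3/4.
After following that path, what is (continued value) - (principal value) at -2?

Continued minus principal equals -(2/33)*sqrt(33).

The rational part is single-valued and drops out of the difference; each branch term changes only by its own monodromy.
(1/11)*sqrt(1 - ρ/(3/4)): winding -1 is odd, the square root flips sign, contributing -2*(1/11)*sqrt(1 - (-2)/(3/4)) = -2*(1/11)*sqrt(11/3) = -(2/33)*sqrt(33).
Summing the contributions at ρ = -2 gives -(2/33)*sqrt(33).


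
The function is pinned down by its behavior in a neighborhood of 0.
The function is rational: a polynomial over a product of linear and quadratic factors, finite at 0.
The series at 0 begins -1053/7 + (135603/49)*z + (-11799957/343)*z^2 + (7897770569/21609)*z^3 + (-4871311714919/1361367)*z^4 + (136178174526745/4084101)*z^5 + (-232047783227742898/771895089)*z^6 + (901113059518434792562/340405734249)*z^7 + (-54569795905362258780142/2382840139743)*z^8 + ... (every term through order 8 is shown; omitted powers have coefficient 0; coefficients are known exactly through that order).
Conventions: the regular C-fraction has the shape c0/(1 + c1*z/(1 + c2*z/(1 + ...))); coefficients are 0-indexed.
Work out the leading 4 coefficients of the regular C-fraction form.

The regular C-fraction coefficients are [-1053/7, 1159/63, -435592/73017, 59891349227/15902810532].

Taylor coefficients (read off): a_0 = -1053/7, a_1 = 135603/49, a_2 = -11799957/343, a_3 = 7897770569/21609.
c0 = a_0 = -1053/7. Peel one level at a time: if S = 1 + c*z/S' with S'(0) = 1, then c is the z-coefficient of S and S' = c*z/(S - 1).
S_1 = c0/f = 1 + (1159/63)*z + (435592/3969)*z^2 + ...; c1 = 1159/63.
S_2 = c1*z/(S_1 - 1) = 1 + (-435592/73017)*z + (119782698454/5331482289)*z^2 + ...; c2 = -435592/73017.
S_3 = c2*z/(S_2 - 1) = 1 + (59891349227/15902810532)*z + ...; c3 = 59891349227/15902810532.


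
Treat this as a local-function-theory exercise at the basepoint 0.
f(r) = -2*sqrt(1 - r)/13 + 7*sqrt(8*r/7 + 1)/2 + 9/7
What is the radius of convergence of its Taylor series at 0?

Branch term (7/2)*sqrt(1 - r/(-7/8)): its argument vanishes at r = -7/8, a square-root branch point, modulus 7/8.
Branch term (-2/13)*sqrt(1 - r/(1)): its argument vanishes at r = 1, a square-root branch point, modulus 1.
The radius of convergence is the smallest modulus among the singular points: 7/8.

The radius of convergence is 7/8.


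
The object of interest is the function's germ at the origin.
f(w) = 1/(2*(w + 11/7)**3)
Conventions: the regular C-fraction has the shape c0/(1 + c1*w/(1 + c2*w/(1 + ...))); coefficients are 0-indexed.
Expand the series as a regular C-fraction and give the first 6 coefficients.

The regular C-fraction coefficients are [343/2662, 21/11, -7/11, 14/33, -7/66, 7/22].

Taylor coefficients (expand at 0): a_0 = 343/2662, a_1 = -7203/29282, a_2 = 50421/161051, a_3 = -588245/1771561, a_4 = 12353145/38974342, a_5 = -121060821/428717762.
c0 = a_0 = 343/2662. Peel one level at a time: if S = 1 + c*w/S' with S'(0) = 1, then c is the w-coefficient of S and S' = c*w/(S - 1).
S_1 = c0/f = 1 + (21/11)*w + (147/121)*w^2 + ...; c1 = 21/11.
S_2 = c1*w/(S_1 - 1) = 1 + (-7/11)*w + (98/363)*w^2 + ...; c2 = -7/11.
S_3 = c2*w/(S_2 - 1) = 1 + (14/33)*w + (49/1089)*w^2 + ...; c3 = 14/33.
S_4 = c3*w/(S_3 - 1) = 1 + (-7/66)*w + (49/1452)*w^2 + ...; c4 = -7/66.
S_5 = c4*w/(S_4 - 1) = 1 + (7/22)*w + ...; c5 = 7/22.


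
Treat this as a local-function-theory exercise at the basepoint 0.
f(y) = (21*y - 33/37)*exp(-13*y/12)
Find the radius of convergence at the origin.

The radius of convergence is infinite.

The factor exp(-13*y/12) is entire and contributes no finite singular point.
The polynomial part has no poles.
No finite singular points: the Taylor series at 0 converges everywhere.


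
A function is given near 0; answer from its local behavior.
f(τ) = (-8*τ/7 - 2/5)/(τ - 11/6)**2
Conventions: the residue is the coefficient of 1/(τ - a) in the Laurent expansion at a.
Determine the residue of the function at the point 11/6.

The residue is -8/7.

At the order-2 pole 11/6 set g(τ) = (τ - (11/6))^2*f(τ) = -8*τ/7 - 2/5.
Order-2 pole: residue = g'(a); g'(11/6) = -8/7, so the residue is -8/7.


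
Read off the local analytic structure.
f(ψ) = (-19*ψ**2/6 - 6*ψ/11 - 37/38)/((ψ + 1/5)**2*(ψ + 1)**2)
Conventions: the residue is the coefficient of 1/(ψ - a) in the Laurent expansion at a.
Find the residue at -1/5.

At the order-2 pole -1/5 set g(ψ) = (ψ - (-1/5))^2*f(ψ) = (-19*ψ**2/6 - 6*ψ/11 - 37/38)/(ψ + 1)**2.
Order-2 pole: residue = g'(a); g'(-1/5) = 25075/5016, so the residue is 25075/5016.

The residue is 25075/5016.


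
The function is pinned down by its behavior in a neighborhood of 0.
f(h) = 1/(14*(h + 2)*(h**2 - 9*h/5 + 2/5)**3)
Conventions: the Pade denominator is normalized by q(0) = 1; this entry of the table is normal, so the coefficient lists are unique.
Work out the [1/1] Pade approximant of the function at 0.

The Pade approximant has numerator coefficients [125/224, 15375/5824]; denominator coefficients [1, -215/26].

Taylor coefficients needed (expand at 0): a_0 = 125/224, a_1 = 1625/224, a_2 = 26875/448.
Write the denominator as Q(h) = 1 + q1*h. Requiring Q*f - P = O(h^3) with deg P <= 1 kills the coefficients of h^2..h^2 in Q*f:
  h^2: a_2 + q1*a_1 = 0, i.e. 26875/448 + (1625/224)*q1 = 0.
Solving this linear system: q1 = -215/26.
The numerator is Q*f truncated at degree 1: P0 = a_0 = 125/224; P1 = a_1 + q1*a_0 = 15375/5824.
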